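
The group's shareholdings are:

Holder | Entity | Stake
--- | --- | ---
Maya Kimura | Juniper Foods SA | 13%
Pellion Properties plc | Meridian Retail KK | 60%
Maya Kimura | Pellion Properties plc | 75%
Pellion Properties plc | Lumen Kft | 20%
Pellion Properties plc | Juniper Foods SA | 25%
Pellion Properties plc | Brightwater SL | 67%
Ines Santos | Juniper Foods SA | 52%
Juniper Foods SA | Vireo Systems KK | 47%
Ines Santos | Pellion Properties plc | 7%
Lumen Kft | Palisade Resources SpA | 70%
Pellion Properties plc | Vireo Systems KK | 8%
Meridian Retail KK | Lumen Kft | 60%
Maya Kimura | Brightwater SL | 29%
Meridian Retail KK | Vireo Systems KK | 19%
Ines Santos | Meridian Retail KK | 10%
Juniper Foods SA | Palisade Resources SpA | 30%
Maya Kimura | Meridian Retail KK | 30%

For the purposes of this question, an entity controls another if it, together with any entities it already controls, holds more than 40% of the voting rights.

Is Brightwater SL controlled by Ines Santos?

No

Ines holds 52% of Juniper, so Ines controls Juniper.
Juniper holds 47% of Vireo, so Ines controls Vireo.
Neither Ines nor any entity Ines controls holds any voting interest in Brightwater.
So Ines does not control Brightwater.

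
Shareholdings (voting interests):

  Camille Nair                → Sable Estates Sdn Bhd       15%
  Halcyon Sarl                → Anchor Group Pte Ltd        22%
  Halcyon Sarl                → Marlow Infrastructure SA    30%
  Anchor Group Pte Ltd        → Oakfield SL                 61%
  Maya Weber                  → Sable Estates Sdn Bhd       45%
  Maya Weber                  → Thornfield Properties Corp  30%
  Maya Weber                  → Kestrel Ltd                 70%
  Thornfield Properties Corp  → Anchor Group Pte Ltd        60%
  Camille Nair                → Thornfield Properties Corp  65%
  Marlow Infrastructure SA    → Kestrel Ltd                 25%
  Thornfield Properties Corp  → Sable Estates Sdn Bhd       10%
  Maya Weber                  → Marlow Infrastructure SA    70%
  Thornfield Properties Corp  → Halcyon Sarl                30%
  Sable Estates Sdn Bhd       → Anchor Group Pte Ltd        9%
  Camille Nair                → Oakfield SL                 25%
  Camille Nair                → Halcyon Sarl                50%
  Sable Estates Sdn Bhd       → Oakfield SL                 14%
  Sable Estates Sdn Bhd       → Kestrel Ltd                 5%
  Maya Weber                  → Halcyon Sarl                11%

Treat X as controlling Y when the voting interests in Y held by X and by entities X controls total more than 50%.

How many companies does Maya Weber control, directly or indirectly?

2

Maya holds 70% of Marlow, so Maya controls Marlow.
Marlow and Maya together hold 25% + 70% = 95% of Kestrel, so Maya controls Kestrel.
No other company's threshold is met.
Maya controls 2 companies.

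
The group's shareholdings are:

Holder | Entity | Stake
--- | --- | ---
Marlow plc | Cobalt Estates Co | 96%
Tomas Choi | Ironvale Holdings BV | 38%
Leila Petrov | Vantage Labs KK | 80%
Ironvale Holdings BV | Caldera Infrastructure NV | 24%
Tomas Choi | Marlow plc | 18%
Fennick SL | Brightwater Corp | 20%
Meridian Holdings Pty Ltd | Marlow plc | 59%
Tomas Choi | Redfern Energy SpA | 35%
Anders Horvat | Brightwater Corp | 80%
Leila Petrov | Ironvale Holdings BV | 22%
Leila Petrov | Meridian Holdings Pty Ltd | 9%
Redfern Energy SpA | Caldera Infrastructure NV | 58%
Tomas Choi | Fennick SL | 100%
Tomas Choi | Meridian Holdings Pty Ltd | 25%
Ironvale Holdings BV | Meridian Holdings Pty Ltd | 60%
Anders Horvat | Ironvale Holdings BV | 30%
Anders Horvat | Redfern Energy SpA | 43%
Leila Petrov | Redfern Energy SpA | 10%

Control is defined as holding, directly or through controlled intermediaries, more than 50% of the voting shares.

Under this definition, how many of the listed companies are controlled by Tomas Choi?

1

Tomas holds 100% of Fennick, so Tomas controls Fennick.
No other company's threshold is met.
Tomas controls 1 company.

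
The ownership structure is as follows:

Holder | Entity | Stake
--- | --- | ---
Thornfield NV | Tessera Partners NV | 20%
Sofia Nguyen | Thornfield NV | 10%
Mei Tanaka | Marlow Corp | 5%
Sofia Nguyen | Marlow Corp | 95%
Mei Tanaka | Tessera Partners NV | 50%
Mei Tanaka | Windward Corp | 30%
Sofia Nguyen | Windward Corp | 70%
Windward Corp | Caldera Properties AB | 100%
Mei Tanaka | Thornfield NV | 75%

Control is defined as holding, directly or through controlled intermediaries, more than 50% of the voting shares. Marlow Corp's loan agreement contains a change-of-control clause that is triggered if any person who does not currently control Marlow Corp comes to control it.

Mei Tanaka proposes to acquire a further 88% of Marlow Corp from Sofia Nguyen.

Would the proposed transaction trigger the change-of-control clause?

The purchase adds only to Mei's holdings (Sofia's stake shrinks), so Mei is the only person who could newly come to control Marlow.
Mei holds 75% of Thornfield, so Mei controls Thornfield.
Thornfield and Mei together hold 20% + 50% = 70% of Tessera, so Mei controls Tessera.
In Marlow, Mei's side holds only 5%, not > 50%.
So before the transaction, Mei does not control Marlow.
After the purchase, Mei's direct stake in Marlow rises to 5% + 88% = 93%, and Sofia's stake falls to 7%.
Mei holds 93% of Marlow, so Mei controls Marlow.
Mei did not control Marlow before and does after, so the clause is triggered.

Yes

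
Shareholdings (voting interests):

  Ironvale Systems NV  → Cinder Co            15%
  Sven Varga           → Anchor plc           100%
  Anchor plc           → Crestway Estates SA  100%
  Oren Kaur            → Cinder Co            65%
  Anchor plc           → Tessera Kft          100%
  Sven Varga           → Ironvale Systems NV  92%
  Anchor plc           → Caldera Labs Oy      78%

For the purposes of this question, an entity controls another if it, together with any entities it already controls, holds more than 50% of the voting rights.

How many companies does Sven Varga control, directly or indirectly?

5

Sven holds 100% of Anchor, so Sven controls Anchor.
Anchor holds 78% of Caldera, so Sven controls Caldera.
Sven holds 92% of Ironvale, so Sven controls Ironvale.
Anchor holds 100% of Crestway, so Sven controls Crestway.
Anchor holds 100% of Tessera, so Sven controls Tessera.
No other company's threshold is met.
Sven controls 5 companies.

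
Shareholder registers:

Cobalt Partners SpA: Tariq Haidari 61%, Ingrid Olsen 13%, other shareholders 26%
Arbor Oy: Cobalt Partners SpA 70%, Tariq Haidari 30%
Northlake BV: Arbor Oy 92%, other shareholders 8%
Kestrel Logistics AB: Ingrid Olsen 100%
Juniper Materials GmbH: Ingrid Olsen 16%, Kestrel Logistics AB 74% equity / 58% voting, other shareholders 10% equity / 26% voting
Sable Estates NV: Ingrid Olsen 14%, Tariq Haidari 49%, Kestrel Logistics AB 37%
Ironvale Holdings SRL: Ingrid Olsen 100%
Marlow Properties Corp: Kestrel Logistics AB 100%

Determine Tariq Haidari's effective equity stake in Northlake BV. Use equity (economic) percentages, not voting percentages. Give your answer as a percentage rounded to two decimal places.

66.88%

Tariq reaches Northlake along 2 paths.
Via Cobalt → Arbor: 61% × 70% × 92% = 39.284%.
Via Arbor: 30% × 92% = 27.6%.
Total: 39.284% + 27.6% = 66.884%.
Rounded: 66.88%.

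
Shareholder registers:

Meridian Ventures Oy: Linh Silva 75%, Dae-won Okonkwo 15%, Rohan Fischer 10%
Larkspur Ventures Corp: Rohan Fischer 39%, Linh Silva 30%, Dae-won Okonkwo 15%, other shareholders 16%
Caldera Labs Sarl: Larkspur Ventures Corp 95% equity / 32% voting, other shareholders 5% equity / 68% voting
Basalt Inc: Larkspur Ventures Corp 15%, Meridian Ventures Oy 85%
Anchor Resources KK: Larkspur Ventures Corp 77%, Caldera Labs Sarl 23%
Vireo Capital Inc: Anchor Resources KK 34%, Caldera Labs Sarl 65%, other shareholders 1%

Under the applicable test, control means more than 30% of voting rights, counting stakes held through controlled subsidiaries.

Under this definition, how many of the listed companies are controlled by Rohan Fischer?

Rohan holds 39% of Larkspur, so Rohan controls Larkspur.
Larkspur holds 32% of Caldera, so Rohan controls Caldera.
Larkspur and Caldera together hold 77% + 23% = 100% of Anchor, so Rohan controls Anchor.
Anchor and Caldera together hold 34% + 65% = 99% of Vireo, so Rohan controls Vireo.
No other company's threshold is met.
Rohan controls 4 companies.

4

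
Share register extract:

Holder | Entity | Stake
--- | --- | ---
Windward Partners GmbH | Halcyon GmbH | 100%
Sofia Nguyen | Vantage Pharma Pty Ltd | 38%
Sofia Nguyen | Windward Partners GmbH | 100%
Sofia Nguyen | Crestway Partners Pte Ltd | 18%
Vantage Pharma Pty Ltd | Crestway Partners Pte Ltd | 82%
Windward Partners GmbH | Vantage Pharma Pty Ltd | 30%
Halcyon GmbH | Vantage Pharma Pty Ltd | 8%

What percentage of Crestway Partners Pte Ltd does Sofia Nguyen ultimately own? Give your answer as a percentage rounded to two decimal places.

Sofia reaches Crestway along 4 paths.
Via Windward → Halcyon → Vantage: 100% × 100% × 8% × 82% = 6.56%.
Via Vantage: 38% × 82% = 31.16%.
Via Windward → Vantage: 100% × 30% × 82% = 24.6%.
Direct stake: 18% = 18%.
Total: 6.56% + 31.16% + 24.6% + 18% = 80.32%.

80.32%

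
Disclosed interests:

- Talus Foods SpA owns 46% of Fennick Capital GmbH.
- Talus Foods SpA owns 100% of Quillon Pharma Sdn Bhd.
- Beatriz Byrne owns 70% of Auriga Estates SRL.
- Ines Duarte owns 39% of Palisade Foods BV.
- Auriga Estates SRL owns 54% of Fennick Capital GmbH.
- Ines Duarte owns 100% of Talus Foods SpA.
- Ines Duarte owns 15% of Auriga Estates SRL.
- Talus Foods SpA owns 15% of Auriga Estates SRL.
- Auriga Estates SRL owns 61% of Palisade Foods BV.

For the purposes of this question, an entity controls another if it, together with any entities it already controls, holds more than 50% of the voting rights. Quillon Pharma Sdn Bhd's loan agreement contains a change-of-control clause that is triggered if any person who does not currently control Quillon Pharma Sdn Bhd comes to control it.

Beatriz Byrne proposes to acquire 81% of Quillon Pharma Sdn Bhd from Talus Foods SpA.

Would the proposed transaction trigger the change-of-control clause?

Yes

The purchase adds only to Beatriz's holdings (Talus's stake shrinks), so Beatriz is the only person who could newly come to control Quillon.
Beatriz holds 70% of Auriga, so Beatriz controls Auriga.
Auriga holds 54% of Fennick, so Beatriz controls Fennick.
Auriga holds 61% of Palisade, so Beatriz controls Palisade.
Neither Beatriz nor any entity Beatriz controls holds any voting interest in Quillon.
So before the transaction, Beatriz does not control Quillon.
After the purchase, Beatriz holds 81% of Quillon directly, and Talus's stake falls to 19%.
Beatriz holds 81% of Quillon, so Beatriz controls Quillon.
Beatriz did not control Quillon before and does after, so the clause is triggered.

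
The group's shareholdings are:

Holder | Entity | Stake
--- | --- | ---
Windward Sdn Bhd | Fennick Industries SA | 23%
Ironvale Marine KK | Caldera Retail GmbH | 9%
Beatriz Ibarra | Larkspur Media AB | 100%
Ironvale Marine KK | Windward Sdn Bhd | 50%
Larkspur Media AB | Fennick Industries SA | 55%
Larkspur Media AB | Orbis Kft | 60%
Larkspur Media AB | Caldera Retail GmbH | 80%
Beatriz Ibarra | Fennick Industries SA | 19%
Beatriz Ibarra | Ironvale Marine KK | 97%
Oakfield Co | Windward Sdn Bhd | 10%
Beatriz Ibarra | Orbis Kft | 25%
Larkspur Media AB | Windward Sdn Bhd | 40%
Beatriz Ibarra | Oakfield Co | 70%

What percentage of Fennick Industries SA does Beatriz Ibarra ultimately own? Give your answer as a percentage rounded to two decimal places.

95.97%

Beatriz reaches Fennick along 5 paths.
Via Ironvale → Windward: 97% × 50% × 23% = 11.155%.
Via Larkspur → Windward: 100% × 40% × 23% = 9.2%.
Via Oakfield → Windward: 70% × 10% × 23% = 1.61%.
Via Larkspur: 100% × 55% = 55%.
Direct stake: 19% = 19%.
Total: 11.155% + 9.2% + 1.61% + 55% + 19% = 95.965%.
Rounded: 95.97%.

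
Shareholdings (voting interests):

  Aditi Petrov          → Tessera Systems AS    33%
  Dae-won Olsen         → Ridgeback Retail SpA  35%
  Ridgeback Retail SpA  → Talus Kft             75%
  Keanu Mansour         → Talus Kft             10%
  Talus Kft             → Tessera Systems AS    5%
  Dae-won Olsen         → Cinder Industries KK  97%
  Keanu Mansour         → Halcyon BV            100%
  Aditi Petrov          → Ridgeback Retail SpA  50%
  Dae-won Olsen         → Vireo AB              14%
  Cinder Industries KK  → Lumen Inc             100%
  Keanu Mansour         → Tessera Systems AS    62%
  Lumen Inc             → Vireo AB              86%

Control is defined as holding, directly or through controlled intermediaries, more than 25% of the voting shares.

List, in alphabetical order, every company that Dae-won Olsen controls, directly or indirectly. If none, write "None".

Dae-won holds 97% of Cinder, so Dae-won controls Cinder.
Dae-won holds 35% of Ridgeback, so Dae-won controls Ridgeback.
Ridgeback holds 75% of Talus, so Dae-won controls Talus.
Cinder holds 100% of Lumen, so Dae-won controls Lumen.
Lumen and Dae-won together hold 86% + 14% = 100% of Vireo, so Dae-won controls Vireo.
No other company's threshold is met.

Cinder Industries KK, Lumen Inc, Ridgeback Retail SpA, Talus Kft, Vireo AB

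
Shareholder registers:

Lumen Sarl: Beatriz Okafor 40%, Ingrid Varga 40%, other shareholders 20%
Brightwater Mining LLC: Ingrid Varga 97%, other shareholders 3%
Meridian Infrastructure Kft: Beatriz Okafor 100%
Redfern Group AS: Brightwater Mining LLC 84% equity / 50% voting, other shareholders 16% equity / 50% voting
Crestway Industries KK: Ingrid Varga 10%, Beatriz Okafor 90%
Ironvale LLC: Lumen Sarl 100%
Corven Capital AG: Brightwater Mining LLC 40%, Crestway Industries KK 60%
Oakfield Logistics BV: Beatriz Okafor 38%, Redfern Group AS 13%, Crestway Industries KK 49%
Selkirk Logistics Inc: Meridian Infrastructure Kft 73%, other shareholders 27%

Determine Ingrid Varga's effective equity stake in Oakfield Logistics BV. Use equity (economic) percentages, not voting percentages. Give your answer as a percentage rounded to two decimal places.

15.49%

Ingrid reaches Oakfield along 2 paths.
Via Brightwater → Redfern: 97% × 84% × 13% = 10.5924%.
Via Crestway: 10% × 49% = 4.9%.
Total: 10.5924% + 4.9% = 15.4924%.
Rounded: 15.49%.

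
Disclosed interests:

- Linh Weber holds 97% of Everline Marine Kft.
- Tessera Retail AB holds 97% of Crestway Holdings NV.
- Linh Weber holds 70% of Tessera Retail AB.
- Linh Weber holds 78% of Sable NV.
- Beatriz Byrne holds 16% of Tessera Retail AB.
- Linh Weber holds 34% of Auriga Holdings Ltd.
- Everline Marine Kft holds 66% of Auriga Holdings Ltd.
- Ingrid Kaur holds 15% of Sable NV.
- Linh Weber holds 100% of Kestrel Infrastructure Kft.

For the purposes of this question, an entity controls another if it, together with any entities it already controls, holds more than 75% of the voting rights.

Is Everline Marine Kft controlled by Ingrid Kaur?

No

Ingrid's largest direct stake is 15% in Sable, which does not meet the threshold, so Ingrid controls no company.
Neither Ingrid nor any entity Ingrid controls holds any voting interest in Everline.
So Ingrid does not control Everline.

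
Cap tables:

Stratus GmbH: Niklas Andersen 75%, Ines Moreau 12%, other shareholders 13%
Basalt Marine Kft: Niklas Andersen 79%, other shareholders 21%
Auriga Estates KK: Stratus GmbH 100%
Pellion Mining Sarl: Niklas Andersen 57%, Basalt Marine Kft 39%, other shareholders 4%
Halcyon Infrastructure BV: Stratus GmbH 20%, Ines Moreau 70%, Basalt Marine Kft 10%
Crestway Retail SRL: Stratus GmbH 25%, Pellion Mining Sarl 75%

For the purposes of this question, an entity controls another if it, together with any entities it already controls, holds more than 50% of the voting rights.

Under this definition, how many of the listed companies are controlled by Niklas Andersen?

Niklas holds 75% of Stratus, so Niklas controls Stratus.
Niklas holds 79% of Basalt, so Niklas controls Basalt.
Stratus holds 100% of Auriga, so Niklas controls Auriga.
Niklas and Basalt together hold 57% + 39% = 96% of Pellion, so Niklas controls Pellion.
Stratus and Pellion together hold 25% + 75% = 100% of Crestway, so Niklas controls Crestway.
No other company's threshold is met.
Niklas controls 5 companies.

5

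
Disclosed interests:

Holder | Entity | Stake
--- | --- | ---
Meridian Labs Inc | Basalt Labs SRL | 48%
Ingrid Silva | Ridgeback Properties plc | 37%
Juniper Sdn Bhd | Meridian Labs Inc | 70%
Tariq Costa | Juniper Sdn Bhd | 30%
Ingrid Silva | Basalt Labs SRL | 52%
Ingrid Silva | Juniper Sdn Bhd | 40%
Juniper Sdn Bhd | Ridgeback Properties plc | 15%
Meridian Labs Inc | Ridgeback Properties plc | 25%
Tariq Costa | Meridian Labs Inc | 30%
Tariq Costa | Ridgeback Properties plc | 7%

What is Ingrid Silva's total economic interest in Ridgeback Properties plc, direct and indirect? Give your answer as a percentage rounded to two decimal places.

Ingrid reaches Ridgeback along 3 paths.
Direct stake: 37% = 37%.
Via Juniper → Meridian: 40% × 70% × 25% = 7%.
Via Juniper: 40% × 15% = 6%.
Total: 37% + 7% + 6% = 50%.
Rounded: 50.00%.

50.00%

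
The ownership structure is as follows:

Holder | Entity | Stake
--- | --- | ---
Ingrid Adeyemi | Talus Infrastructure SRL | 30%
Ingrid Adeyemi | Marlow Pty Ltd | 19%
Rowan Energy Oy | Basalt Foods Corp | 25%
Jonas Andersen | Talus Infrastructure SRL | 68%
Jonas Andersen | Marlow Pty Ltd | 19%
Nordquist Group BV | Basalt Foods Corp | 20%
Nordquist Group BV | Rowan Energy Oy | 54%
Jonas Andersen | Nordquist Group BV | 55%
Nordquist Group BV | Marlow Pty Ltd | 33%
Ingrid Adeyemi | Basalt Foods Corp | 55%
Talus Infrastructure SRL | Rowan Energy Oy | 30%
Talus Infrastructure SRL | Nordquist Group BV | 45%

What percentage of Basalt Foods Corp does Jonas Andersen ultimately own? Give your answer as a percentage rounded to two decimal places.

33.78%

Jonas reaches Basalt along 5 paths.
Via Nordquist: 55% × 20% = 11%.
Via Talus → Nordquist: 68% × 45% × 20% = 6.12%.
Via Talus → Rowan: 68% × 30% × 25% = 5.1%.
Via Nordquist → Rowan: 55% × 54% × 25% = 7.425%.
Via Talus → Nordquist → Rowan: 68% × 45% × 54% × 25% = 4.131%.
Total: 11% + 6.12% + 5.1% + 7.425% + 4.131% = 33.776%.
Rounded: 33.78%.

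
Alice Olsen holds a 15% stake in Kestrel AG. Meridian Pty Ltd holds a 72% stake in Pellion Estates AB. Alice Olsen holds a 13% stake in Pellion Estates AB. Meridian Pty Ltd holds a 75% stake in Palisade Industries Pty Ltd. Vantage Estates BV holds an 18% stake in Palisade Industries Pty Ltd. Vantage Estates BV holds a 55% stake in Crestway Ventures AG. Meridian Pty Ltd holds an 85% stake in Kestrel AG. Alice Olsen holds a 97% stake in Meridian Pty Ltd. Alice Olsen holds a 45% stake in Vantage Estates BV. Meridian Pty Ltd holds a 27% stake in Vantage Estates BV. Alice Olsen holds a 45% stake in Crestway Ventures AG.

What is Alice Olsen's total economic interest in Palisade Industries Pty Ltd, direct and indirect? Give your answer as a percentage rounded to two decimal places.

85.56%

Alice reaches Palisade along 3 paths.
Via Meridian: 97% × 75% = 72.75%.
Via Meridian → Vantage: 97% × 27% × 18% = 4.7142%.
Via Vantage: 45% × 18% = 8.1%.
Total: 72.75% + 4.7142% + 8.1% = 85.5642%.
Rounded: 85.56%.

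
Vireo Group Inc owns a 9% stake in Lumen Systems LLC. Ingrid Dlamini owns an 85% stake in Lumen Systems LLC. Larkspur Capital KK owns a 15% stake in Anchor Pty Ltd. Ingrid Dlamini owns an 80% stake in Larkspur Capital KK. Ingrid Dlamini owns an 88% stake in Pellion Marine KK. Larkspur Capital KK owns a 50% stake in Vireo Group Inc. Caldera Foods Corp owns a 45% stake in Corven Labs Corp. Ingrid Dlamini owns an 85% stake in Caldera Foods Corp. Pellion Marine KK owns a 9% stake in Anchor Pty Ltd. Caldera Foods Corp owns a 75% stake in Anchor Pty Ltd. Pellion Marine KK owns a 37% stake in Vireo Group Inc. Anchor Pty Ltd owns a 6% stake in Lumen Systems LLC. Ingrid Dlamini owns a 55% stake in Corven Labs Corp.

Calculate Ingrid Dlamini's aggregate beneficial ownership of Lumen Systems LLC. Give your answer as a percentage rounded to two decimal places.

Ingrid reaches Lumen along 6 paths.
Via Pellion → Vireo: 88% × 37% × 9% = 2.9304%.
Via Larkspur → Vireo: 80% × 50% × 9% = 3.6%.
Direct stake: 85% = 85%.
Via Caldera → Anchor: 85% × 75% × 6% = 3.825%.
Via Larkspur → Anchor: 80% × 15% × 6% = 0.72%.
Via Pellion → Anchor: 88% × 9% × 6% = 0.4752%.
Total: 2.9304% + 3.6% + 85% + 3.825% + 0.72% + 0.4752% = 96.5506%.
Rounded: 96.55%.

96.55%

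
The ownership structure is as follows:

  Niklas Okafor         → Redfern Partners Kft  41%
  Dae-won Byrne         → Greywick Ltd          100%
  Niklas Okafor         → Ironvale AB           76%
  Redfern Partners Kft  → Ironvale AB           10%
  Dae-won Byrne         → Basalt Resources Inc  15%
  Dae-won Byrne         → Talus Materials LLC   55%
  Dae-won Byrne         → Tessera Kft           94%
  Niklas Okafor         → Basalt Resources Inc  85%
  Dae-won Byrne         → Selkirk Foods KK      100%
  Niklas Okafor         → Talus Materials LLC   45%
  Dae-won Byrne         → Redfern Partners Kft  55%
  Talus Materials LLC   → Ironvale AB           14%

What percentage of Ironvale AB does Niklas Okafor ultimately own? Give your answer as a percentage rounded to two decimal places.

86.40%

Niklas reaches Ironvale along 3 paths.
Via Talus: 45% × 14% = 6.3%.
Via Redfern: 41% × 10% = 4.1%.
Direct stake: 76% = 76%.
Total: 6.3% + 4.1% + 76% = 86.4%.
Rounded: 86.40%.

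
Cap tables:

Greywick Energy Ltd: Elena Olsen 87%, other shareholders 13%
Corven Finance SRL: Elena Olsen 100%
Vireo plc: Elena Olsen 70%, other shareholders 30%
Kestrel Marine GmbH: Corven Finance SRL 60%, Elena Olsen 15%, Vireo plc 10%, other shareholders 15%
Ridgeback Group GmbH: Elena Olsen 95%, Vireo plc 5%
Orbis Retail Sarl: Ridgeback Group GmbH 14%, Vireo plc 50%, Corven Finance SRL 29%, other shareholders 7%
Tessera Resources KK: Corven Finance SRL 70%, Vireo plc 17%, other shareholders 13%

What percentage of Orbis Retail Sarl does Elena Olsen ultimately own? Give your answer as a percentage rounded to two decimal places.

Elena reaches Orbis along 4 paths.
Via Ridgeback: 95% × 14% = 13.3%.
Via Vireo → Ridgeback: 70% × 5% × 14% = 0.49%.
Via Vireo: 70% × 50% = 35%.
Via Corven: 100% × 29% = 29%.
Total: 13.3% + 0.49% + 35% + 29% = 77.79%.

77.79%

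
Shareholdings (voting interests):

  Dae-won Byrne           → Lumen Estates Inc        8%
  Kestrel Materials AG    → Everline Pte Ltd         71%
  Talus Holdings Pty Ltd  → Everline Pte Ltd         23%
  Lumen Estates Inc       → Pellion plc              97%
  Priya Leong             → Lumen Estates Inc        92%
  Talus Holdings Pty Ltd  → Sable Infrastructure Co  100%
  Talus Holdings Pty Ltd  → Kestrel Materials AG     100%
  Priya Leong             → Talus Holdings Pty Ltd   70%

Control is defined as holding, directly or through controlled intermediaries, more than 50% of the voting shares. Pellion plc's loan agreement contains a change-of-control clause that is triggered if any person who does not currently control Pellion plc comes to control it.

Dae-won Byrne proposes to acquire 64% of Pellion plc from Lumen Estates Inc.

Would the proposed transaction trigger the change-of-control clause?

The purchase adds only to Dae-won's holdings (Lumen's stake shrinks), so Dae-won is the only person who could newly come to control Pellion.
Dae-won's largest direct stake is 8% in Lumen, which does not meet the threshold, so Dae-won controls no company.
Neither Dae-won nor any entity Dae-won controls holds any voting interest in Pellion.
So before the transaction, Dae-won does not control Pellion.
After the purchase, Dae-won holds 64% of Pellion directly, and Lumen's stake falls to 33%.
Dae-won holds 64% of Pellion, so Dae-won controls Pellion.
Dae-won did not control Pellion before and does after, so the clause is triggered.

Yes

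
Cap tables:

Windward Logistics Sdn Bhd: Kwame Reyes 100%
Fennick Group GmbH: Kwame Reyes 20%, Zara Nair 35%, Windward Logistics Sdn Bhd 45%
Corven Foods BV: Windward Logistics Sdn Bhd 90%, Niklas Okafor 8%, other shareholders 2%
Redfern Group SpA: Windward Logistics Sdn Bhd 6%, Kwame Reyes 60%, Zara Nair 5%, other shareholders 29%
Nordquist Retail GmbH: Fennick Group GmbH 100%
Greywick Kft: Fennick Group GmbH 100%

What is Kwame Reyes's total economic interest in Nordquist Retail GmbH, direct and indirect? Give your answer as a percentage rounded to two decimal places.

65.00%

Kwame reaches Nordquist along 2 paths.
Via Fennick: 20% × 100% = 20%.
Via Windward → Fennick: 100% × 45% × 100% = 45%.
Total: 20% + 45% = 65%.
Rounded: 65.00%.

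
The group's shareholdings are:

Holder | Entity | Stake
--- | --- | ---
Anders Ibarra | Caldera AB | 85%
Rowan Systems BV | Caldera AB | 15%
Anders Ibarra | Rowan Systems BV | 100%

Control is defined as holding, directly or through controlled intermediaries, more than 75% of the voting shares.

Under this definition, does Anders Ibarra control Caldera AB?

Yes

Anders holds 100% of Rowan, so Anders controls Rowan.
Rowan and Anders together hold 15% + 85% = 100% of Caldera, so Anders controls Caldera.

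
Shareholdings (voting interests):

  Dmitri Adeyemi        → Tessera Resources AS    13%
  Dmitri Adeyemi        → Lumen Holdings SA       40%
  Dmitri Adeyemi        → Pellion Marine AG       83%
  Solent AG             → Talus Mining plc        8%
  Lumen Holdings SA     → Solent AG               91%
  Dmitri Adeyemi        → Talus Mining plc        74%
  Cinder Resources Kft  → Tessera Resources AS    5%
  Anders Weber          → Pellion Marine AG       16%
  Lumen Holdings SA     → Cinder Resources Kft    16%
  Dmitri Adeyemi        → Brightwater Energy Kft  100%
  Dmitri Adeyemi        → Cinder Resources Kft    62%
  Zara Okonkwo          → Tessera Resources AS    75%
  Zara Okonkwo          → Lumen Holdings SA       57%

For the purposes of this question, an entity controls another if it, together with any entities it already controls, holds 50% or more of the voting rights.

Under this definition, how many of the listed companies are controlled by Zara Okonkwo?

Zara holds 57% of Lumen, so Zara controls Lumen.
Lumen holds 91% of Solent, so Zara controls Solent.
Zara holds 75% of Tessera, so Zara controls Tessera.
No other company's threshold is met.
Zara controls 3 companies.

3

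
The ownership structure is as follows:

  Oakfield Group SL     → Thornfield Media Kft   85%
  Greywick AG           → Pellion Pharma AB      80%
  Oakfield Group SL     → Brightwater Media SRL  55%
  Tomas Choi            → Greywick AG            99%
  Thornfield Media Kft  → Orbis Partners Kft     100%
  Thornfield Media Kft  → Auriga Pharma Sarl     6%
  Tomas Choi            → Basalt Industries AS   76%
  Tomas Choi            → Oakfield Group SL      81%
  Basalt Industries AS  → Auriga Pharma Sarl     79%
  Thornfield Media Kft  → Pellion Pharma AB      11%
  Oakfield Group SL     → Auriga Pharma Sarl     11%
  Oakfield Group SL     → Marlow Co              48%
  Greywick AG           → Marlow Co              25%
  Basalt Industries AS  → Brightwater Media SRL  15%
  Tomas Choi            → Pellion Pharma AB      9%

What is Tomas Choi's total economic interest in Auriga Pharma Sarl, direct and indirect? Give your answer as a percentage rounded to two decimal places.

73.08%

Tomas reaches Auriga along 3 paths.
Via Oakfield: 81% × 11% = 8.91%.
Via Basalt: 76% × 79% = 60.04%.
Via Oakfield → Thornfield: 81% × 85% × 6% = 4.131%.
Total: 8.91% + 60.04% + 4.131% = 73.081%.
Rounded: 73.08%.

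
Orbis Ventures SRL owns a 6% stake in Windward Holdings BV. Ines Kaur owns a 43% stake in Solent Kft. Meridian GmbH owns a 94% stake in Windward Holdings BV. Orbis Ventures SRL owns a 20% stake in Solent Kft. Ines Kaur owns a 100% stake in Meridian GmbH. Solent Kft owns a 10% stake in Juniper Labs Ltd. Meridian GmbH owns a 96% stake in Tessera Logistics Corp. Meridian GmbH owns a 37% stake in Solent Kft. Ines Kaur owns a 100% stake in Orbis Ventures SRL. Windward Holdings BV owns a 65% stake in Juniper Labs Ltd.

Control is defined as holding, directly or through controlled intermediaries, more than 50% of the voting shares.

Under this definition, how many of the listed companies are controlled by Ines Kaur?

6

Ines holds 100% of Orbis, so Ines controls Orbis.
Ines holds 100% of Meridian, so Ines controls Meridian.
Meridian and Orbis together hold 94% + 6% = 100% of Windward, so Ines controls Windward.
Orbis and Ines and Meridian together hold 20% + 43% + 37% = 100% of Solent, so Ines controls Solent.
Windward and Solent together hold 65% + 10% = 75% of Juniper, so Ines controls Juniper.
Meridian holds 96% of Tessera, so Ines controls Tessera.
Ines controls 6 companies.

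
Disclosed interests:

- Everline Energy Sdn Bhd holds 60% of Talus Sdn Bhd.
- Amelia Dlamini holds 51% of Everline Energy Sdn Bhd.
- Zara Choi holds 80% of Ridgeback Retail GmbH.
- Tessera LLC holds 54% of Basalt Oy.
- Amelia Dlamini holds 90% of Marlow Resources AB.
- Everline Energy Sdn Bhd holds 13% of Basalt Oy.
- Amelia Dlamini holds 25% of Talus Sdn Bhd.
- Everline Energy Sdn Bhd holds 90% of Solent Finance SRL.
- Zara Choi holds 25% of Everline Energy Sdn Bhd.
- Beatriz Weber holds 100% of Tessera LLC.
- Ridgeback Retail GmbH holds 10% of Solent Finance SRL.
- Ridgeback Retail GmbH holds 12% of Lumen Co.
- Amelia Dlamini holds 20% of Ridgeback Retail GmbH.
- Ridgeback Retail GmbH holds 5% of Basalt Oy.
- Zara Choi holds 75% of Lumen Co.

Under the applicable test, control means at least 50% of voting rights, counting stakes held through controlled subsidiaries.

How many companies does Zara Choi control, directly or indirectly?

Zara holds 80% of Ridgeback, so Zara controls Ridgeback.
Zara and Ridgeback together hold 75% + 12% = 87% of Lumen, so Zara controls Lumen.
No other company's threshold is met.
Zara controls 2 companies.

2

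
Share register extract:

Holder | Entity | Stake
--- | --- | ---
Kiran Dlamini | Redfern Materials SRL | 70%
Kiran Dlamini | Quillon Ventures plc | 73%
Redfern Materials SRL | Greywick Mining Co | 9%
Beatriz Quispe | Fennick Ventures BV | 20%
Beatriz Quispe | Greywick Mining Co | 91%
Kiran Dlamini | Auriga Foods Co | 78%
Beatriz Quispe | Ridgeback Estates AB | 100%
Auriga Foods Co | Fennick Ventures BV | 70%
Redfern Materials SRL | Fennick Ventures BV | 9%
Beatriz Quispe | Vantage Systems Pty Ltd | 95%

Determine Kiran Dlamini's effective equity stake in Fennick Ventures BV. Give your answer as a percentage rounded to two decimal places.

Kiran reaches Fennick along 2 paths.
Via Redfern: 70% × 9% = 6.3%.
Via Auriga: 78% × 70% = 54.6%.
Total: 6.3% + 54.6% = 60.9%.
Rounded: 60.90%.

60.90%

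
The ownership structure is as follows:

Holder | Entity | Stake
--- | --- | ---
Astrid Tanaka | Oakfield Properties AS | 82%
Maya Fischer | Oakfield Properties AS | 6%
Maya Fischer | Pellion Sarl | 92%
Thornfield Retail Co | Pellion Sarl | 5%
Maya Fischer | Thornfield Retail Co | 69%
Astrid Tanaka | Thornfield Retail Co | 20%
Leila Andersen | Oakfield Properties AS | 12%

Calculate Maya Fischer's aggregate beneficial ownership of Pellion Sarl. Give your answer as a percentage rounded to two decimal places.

Maya reaches Pellion along 2 paths.
Direct stake: 92% = 92%.
Via Thornfield: 69% × 5% = 3.45%.
Total: 92% + 3.45% = 95.45%.

95.45%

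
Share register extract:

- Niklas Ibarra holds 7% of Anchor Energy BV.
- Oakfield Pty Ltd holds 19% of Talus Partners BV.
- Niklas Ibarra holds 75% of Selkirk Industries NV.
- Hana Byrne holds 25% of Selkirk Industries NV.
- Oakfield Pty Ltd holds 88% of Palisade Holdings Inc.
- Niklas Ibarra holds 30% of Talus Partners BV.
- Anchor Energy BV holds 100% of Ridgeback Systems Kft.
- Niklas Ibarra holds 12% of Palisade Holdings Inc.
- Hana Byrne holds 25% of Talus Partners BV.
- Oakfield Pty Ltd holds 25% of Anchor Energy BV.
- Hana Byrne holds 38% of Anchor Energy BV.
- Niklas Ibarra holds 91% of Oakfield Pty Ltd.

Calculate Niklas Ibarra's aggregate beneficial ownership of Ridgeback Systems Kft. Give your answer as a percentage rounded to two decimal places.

29.75%

Niklas reaches Ridgeback along 2 paths.
Via Oakfield → Anchor: 91% × 25% × 100% = 22.75%.
Via Anchor: 7% × 100% = 7%.
Total: 22.75% + 7% = 29.75%.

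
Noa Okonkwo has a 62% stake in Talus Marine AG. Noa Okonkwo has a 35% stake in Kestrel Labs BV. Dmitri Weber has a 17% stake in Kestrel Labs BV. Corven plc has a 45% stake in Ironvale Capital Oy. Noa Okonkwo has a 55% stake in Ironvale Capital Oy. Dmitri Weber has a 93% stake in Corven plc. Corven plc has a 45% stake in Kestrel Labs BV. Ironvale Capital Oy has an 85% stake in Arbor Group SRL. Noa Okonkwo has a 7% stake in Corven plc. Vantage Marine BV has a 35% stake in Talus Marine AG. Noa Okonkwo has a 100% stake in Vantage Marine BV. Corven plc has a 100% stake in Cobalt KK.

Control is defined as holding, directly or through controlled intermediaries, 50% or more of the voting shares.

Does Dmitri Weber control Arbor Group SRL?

No

Dmitri holds 93% of Corven, so Dmitri controls Corven.
Corven and Dmitri together hold 45% + 17% = 62% of Kestrel, so Dmitri controls Kestrel.
Corven holds 100% of Cobalt, so Dmitri controls Cobalt.
Neither Dmitri nor any entity Dmitri controls holds any voting interest in Arbor.
So Dmitri does not control Arbor.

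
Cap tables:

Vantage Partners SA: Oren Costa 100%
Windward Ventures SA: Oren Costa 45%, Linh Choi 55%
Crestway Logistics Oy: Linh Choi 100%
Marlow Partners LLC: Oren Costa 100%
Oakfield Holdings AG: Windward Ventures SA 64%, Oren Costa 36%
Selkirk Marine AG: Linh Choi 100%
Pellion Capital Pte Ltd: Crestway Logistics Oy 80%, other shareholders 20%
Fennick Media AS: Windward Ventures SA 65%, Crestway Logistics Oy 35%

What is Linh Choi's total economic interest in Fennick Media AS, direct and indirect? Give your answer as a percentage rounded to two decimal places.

70.75%

Linh reaches Fennick along 2 paths.
Via Windward: 55% × 65% = 35.75%.
Via Crestway: 100% × 35% = 35%.
Total: 35.75% + 35% = 70.75%.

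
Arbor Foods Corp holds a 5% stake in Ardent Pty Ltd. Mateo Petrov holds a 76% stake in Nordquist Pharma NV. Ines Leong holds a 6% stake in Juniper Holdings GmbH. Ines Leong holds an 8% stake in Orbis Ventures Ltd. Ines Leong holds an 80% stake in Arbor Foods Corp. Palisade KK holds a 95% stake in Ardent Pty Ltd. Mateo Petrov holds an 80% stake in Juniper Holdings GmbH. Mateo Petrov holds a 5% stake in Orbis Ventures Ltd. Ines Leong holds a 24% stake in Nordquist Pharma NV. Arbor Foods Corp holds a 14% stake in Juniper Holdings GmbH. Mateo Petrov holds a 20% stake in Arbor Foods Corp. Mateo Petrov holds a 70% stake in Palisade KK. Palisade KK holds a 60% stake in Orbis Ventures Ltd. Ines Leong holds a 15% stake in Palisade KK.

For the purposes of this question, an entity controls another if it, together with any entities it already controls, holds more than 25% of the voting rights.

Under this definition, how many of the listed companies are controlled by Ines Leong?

1

Ines holds 80% of Arbor, so Ines controls Arbor.
No other company's threshold is met.
Ines controls 1 company.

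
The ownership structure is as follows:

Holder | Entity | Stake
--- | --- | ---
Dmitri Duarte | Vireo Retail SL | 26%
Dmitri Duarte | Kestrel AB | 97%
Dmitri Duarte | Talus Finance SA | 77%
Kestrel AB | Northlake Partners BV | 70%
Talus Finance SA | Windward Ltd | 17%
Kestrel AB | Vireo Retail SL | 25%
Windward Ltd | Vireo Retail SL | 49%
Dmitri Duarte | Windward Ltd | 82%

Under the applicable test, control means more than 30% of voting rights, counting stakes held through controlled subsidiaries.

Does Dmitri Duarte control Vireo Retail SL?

Yes

Dmitri holds 77% of Talus, so Dmitri controls Talus.
Dmitri and Talus together hold 82% + 17% = 99% of Windward, so Dmitri controls Windward.
Dmitri holds 97% of Kestrel, so Dmitri controls Kestrel.
Windward and Dmitri and Kestrel together hold 49% + 26% + 25% = 100% of Vireo, so Dmitri controls Vireo.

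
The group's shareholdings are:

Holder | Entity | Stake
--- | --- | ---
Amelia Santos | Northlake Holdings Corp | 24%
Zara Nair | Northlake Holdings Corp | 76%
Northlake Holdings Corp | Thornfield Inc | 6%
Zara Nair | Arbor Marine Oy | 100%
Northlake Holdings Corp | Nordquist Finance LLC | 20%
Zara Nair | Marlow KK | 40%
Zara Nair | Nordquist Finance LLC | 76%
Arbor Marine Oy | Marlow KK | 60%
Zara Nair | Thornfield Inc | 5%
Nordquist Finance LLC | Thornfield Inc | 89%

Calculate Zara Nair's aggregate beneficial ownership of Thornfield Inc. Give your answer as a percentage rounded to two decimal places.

Zara reaches Thornfield along 4 paths.
Via Northlake → Nordquist: 76% × 20% × 89% = 13.528%.
Via Nordquist: 76% × 89% = 67.64%.
Via Northlake: 76% × 6% = 4.56%.
Direct stake: 5% = 5%.
Total: 13.528% + 67.64% + 4.56% + 5% = 90.728%.
Rounded: 90.73%.

90.73%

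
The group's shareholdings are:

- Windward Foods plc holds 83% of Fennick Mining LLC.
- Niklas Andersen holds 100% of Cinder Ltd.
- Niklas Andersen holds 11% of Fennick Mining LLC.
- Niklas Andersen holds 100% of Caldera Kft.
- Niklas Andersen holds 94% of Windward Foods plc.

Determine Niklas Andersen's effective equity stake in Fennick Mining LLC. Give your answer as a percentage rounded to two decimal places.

Niklas reaches Fennick along 2 paths.
Via Windward: 94% × 83% = 78.02%.
Direct stake: 11% = 11%.
Total: 78.02% + 11% = 89.02%.

89.02%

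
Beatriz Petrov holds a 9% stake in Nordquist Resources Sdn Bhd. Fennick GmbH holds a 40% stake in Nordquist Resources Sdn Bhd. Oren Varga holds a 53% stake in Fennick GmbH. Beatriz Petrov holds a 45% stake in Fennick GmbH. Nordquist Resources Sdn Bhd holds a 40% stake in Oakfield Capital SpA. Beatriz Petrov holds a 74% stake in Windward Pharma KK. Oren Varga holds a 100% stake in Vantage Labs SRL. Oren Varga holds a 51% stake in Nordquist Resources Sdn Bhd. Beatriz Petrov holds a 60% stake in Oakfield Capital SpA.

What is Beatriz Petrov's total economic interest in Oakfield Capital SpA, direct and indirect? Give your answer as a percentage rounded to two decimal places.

Beatriz reaches Oakfield along 3 paths.
Via Fennick → Nordquist: 45% × 40% × 40% = 7.2%.
Via Nordquist: 9% × 40% = 3.6%.
Direct stake: 60% = 60%.
Total: 7.2% + 3.6% + 60% = 70.8%.
Rounded: 70.80%.

70.80%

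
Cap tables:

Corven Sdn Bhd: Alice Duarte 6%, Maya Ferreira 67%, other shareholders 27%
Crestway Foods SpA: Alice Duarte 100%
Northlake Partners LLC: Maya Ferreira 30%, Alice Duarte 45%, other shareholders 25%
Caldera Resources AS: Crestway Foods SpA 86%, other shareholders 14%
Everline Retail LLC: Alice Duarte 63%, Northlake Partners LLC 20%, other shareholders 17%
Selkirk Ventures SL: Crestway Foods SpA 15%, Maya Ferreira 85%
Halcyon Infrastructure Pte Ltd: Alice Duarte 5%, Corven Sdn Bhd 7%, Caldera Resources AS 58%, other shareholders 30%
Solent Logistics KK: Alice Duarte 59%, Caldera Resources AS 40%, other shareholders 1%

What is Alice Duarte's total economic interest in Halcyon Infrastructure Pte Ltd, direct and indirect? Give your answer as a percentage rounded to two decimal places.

Alice reaches Halcyon along 3 paths.
Direct stake: 5% = 5%.
Via Corven: 6% × 7% = 0.42%.
Via Crestway → Caldera: 100% × 86% × 58% = 49.88%.
Total: 5% + 0.42% + 49.88% = 55.3%.
Rounded: 55.30%.

55.30%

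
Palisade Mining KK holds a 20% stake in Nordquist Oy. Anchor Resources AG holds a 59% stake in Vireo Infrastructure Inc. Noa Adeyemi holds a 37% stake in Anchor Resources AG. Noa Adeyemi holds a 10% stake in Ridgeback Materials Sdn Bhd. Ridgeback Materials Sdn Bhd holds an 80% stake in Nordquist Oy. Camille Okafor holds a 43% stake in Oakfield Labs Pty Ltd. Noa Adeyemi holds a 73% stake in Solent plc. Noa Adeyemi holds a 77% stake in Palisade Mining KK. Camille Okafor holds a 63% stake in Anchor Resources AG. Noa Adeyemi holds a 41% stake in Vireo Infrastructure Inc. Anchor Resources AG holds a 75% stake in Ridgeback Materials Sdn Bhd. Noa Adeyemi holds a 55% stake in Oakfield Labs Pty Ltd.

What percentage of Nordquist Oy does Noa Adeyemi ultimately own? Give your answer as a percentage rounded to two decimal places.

45.60%

Noa reaches Nordquist along 3 paths.
Via Palisade: 77% × 20% = 15.4%.
Via Ridgeback: 10% × 80% = 8%.
Via Anchor → Ridgeback: 37% × 75% × 80% = 22.2%.
Total: 15.4% + 8% + 22.2% = 45.6%.
Rounded: 45.60%.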